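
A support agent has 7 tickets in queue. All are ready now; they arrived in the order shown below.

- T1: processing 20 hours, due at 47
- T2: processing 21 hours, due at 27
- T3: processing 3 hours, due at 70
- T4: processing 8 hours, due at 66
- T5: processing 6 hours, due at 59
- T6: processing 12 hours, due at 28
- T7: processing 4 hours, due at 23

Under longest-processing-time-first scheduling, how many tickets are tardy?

LPT (decreasing processing time): T2 T1 T6 T4 T5 T7 T3.
T2: 0→21, due 27, tardiness 0
T1: 21→41, due 47, tardiness 0
T6: 41→53, due 28, tardiness 25
T4: 53→61, due 66, tardiness 0
T5: 61→67, due 59, tardiness 8
T7: 67→71, due 23, tardiness 48
T3: 71→74, due 70, tardiness 4
Late tickets: 4.

4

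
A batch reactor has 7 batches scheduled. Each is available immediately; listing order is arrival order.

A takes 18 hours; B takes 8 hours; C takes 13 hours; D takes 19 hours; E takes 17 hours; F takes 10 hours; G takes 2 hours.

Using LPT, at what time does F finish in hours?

77

LPT (decreasing processing time): D A E C F B G.
D: 0→19
A: 19→37
E: 37→54
C: 54→67
F: 67→77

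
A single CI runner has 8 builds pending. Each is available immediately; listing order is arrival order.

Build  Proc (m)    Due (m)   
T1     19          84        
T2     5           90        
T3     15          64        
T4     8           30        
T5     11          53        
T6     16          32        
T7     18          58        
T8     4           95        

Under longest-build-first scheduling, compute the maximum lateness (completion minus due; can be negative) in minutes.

57

LPT (decreasing processing time): T1 T7 T6 T3 T5 T4 T2 T8.
T1: 0→19, due 84, lateness -65
T7: 19→37, due 58, lateness -21
T6: 37→53, due 32, lateness 21
T3: 53→68, due 64, lateness 4
T5: 68→79, due 53, lateness 26
T4: 79→87, due 30, lateness 57
T2: 87→92, due 90, lateness 2
T8: 92→96, due 95, lateness 1
Maximum = 57.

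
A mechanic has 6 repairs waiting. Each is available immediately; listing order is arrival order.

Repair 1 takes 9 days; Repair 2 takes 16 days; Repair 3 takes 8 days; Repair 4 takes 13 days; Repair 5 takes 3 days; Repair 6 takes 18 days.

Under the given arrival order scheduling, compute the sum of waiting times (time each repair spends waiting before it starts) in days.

FIFO (arrival order): Repair 1 Repair 2 Repair 3 Repair 4 Repair 5 Repair 6.
Repair 1: waits 0, runs 0→9
Repair 2: waits 9, runs 9→25
Repair 3: waits 25, runs 25→33
Repair 4: waits 33, runs 33→46
Repair 5: waits 46, runs 46→49
Repair 6: waits 49, runs 49→67
Sum = 0+9+25+33+46+49 = 162.

162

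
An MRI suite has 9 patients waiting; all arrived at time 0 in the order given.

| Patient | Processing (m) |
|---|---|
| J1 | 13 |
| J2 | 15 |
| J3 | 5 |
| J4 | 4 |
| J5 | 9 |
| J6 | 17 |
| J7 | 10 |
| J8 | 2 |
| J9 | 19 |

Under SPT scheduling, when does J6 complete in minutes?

75

SPT (increasing processing time): J8 J4 J3 J5 J7 J1 J2 J6 J9.
J8: 0→2
J4: 2→6
J3: 6→11
J5: 11→20
J7: 20→30
J1: 30→43
J2: 43→58
J6: 58→75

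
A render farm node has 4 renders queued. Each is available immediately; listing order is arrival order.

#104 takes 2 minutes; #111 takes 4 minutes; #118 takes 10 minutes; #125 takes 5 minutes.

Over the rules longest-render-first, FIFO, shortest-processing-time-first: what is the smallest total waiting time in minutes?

LPT (decreasing processing time): #118 #125 #111 #104.
#118: waits 0, runs 0→10
#125: waits 10, runs 10→15
#111: waits 15, runs 15→19
#104: waits 19, runs 19→21
Sum = 0+10+15+19 = 44.
FIFO (arrival order): #104 #111 #118 #125.
#104: waits 0, runs 0→2
#111: waits 2, runs 2→6
#118: waits 6, runs 6→16
#125: waits 16, runs 16→21
Sum = 0+2+6+16 = 24.
SPT (increasing processing time): #104 #111 #125 #118.
#104: waits 0, runs 0→2
#111: waits 2, runs 2→6
#125: waits 6, runs 6→11
#118: waits 11, runs 11→21
Sum = 0+2+6+11 = 19.
LPT 44, FIFO 24, SPT 19 → minimum 19.

19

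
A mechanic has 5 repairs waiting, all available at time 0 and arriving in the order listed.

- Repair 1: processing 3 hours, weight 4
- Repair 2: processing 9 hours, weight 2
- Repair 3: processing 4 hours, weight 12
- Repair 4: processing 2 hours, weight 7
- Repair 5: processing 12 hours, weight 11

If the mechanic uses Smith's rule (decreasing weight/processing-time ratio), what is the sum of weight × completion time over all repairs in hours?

WSPT (decreasing weight/processing-time ratio): Repair 4 Repair 3 Repair 1 Repair 5 Repair 2.
Repair 4: finishes 2, weight 7, w·C = 14
Repair 3: finishes 6, weight 12, w·C = 72
Repair 1: finishes 9, weight 4, w·C = 36
Repair 5: finishes 21, weight 11, w·C = 231
Repair 2: finishes 30, weight 2, w·C = 60
Sum = 14+72+36+231+60 = 413.

413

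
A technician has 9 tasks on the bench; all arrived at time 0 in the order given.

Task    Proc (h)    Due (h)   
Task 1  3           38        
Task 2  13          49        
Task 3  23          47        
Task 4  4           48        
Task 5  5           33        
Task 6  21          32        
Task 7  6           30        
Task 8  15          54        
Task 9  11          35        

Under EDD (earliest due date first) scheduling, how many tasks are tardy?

6

EDD (increasing due date): Task 7 Task 6 Task 5 Task 9 Task 1 Task 3 Task 4 Task 2 Task 8.
Task 7: 0→6, due 30, tardiness 0
Task 6: 6→27, due 32, tardiness 0
Task 5: 27→32, due 33, tardiness 0
Task 9: 32→43, due 35, tardiness 8
Task 1: 43→46, due 38, tardiness 8
Task 3: 46→69, due 47, tardiness 22
Task 4: 69→73, due 48, tardiness 25
Task 2: 73→86, due 49, tardiness 37
Task 8: 86→101, due 54, tardiness 47
Late tasks: 6.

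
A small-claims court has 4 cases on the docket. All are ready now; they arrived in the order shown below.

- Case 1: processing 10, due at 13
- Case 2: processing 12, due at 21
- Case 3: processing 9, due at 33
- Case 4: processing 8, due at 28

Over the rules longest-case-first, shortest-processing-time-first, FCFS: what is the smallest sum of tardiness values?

12

LPT (decreasing processing time): Case 2 Case 1 Case 3 Case 4.
Case 2: 0→12, due 21, tardiness 0
Case 1: 12→22, due 13, tardiness 9
Case 3: 22→31, due 33, tardiness 0
Case 4: 31→39, due 28, tardiness 11
Sum = 0+9+0+11 = 20.
SPT (increasing processing time): Case 4 Case 3 Case 1 Case 2.
Case 4: 0→8, due 28, tardiness 0
Case 3: 8→17, due 33, tardiness 0
Case 1: 17→27, due 13, tardiness 14
Case 2: 27→39, due 21, tardiness 18
Sum = 0+0+14+18 = 32.
FIFO (arrival order): Case 1 Case 2 Case 3 Case 4.
Case 1: 0→10, due 13, tardiness 0
Case 2: 10→22, due 21, tardiness 1
Case 3: 22→31, due 33, tardiness 0
Case 4: 31→39, due 28, tardiness 11
Sum = 0+1+0+11 = 12.
LPT 20, SPT 32, FIFO 12 → minimum 12.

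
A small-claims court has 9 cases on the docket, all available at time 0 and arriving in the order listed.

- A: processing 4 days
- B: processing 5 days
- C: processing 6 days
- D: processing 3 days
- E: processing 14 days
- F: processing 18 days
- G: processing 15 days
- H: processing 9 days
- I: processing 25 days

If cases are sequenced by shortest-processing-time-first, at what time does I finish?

SPT (increasing processing time): D A B C H E G F I.
D: 0→3
A: 3→7
B: 7→12
C: 12→18
H: 18→27
E: 27→41
G: 41→56
F: 56→74
I: 74→99

99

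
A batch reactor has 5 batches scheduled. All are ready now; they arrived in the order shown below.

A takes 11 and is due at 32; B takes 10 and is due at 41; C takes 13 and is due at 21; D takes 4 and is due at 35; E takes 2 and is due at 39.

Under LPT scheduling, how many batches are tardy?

LPT (decreasing processing time): C A B D E.
C: 0→13, due 21, tardiness 0
A: 13→24, due 32, tardiness 0
B: 24→34, due 41, tardiness 0
D: 34→38, due 35, tardiness 3
E: 38→40, due 39, tardiness 1
Late batches: 2.

2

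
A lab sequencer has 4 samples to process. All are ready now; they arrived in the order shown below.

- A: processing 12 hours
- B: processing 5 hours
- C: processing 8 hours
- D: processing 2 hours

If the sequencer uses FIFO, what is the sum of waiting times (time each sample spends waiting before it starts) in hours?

54

FIFO (arrival order): A B C D.
A: waits 0, runs 0→12
B: waits 12, runs 12→17
C: waits 17, runs 17→25
D: waits 25, runs 25→27
Sum = 0+12+17+25 = 54.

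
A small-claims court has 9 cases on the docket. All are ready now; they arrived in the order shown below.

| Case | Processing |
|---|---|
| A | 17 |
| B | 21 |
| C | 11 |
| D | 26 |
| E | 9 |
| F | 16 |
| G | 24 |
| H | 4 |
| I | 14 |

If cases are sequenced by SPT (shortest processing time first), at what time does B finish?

SPT (increasing processing time): H E C I F A B G D.
H: 0→4
E: 4→13
C: 13→24
I: 24→38
F: 38→54
A: 54→71
B: 71→92

92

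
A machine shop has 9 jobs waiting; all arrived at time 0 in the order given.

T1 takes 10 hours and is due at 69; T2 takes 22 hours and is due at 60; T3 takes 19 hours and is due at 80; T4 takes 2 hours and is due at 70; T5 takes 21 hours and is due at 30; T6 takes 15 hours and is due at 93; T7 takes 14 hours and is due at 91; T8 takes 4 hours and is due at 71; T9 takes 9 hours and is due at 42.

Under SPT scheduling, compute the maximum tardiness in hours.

64

SPT (increasing processing time): T4 T8 T9 T1 T7 T6 T3 T5 T2.
T4: 0→2, due 70, tardiness 0
T8: 2→6, due 71, tardiness 0
T9: 6→15, due 42, tardiness 0
T1: 15→25, due 69, tardiness 0
T7: 25→39, due 91, tardiness 0
T6: 39→54, due 93, tardiness 0
T3: 54→73, due 80, tardiness 0
T5: 73→94, due 30, tardiness 64
T2: 94→116, due 60, tardiness 56
Maximum = 64.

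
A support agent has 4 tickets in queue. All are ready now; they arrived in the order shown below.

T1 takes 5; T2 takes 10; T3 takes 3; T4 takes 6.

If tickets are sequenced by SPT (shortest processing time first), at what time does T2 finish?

24

SPT (increasing processing time): T3 T1 T4 T2.
T3: 0→3
T1: 3→8
T4: 8→14
T2: 14→24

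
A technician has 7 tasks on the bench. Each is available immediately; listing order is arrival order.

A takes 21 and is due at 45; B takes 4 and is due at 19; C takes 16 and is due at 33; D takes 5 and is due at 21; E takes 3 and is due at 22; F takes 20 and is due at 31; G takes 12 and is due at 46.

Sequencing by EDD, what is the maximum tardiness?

EDD (increasing due date): B D E F C A G.
B: 0→4, due 19, tardiness 0
D: 4→9, due 21, tardiness 0
E: 9→12, due 22, tardiness 0
F: 12→32, due 31, tardiness 1
C: 32→48, due 33, tardiness 15
A: 48→69, due 45, tardiness 24
G: 69→81, due 46, tardiness 35
Maximum = 35.

35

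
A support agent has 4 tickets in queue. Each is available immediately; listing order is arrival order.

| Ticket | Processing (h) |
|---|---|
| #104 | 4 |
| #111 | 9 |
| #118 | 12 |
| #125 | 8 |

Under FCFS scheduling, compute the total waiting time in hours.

FIFO (arrival order): #104 #111 #118 #125.
#104: waits 0, runs 0→4
#111: waits 4, runs 4→13
#118: waits 13, runs 13→25
#125: waits 25, runs 25→33
Sum = 0+4+13+25 = 42.

42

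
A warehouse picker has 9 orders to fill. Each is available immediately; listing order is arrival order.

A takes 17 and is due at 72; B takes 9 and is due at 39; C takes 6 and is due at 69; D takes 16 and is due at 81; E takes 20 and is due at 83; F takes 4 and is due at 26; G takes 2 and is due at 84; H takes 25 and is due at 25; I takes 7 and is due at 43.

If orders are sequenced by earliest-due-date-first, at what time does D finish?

EDD (increasing due date): H F B I C A D E G.
H: 0→25
F: 25→29
B: 29→38
I: 38→45
C: 45→51
A: 51→68
D: 68→84

84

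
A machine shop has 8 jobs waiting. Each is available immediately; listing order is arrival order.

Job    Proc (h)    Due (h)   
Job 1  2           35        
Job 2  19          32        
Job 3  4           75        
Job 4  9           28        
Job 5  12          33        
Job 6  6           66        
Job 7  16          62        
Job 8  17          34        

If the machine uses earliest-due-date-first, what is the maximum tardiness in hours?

24

EDD (increasing due date): Job 4 Job 2 Job 5 Job 8 Job 1 Job 7 Job 6 Job 3.
Job 4: 0→9, due 28, tardiness 0
Job 2: 9→28, due 32, tardiness 0
Job 5: 28→40, due 33, tardiness 7
Job 8: 40→57, due 34, tardiness 23
Job 1: 57→59, due 35, tardiness 24
Job 7: 59→75, due 62, tardiness 13
Job 6: 75→81, due 66, tardiness 15
Job 3: 81→85, due 75, tardiness 10
Maximum = 24.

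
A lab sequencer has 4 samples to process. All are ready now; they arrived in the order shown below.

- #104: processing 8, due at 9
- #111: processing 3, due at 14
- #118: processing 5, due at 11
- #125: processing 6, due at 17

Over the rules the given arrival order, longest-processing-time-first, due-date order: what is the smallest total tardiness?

FIFO (arrival order): #104 #111 #118 #125.
#104: 0→8, due 9, tardiness 0
#111: 8→11, due 14, tardiness 0
#118: 11→16, due 11, tardiness 5
#125: 16→22, due 17, tardiness 5
Sum = 0+0+5+5 = 10.
LPT (decreasing processing time): #104 #125 #118 #111.
#104: 0→8, due 9, tardiness 0
#125: 8→14, due 17, tardiness 0
#118: 14→19, due 11, tardiness 8
#111: 19→22, due 14, tardiness 8
Sum = 0+0+8+8 = 16.
EDD (increasing due date): #104 #118 #111 #125.
#104: 0→8, due 9, tardiness 0
#118: 8→13, due 11, tardiness 2
#111: 13→16, due 14, tardiness 2
#125: 16→22, due 17, tardiness 5
Sum = 0+2+2+5 = 9.
FIFO 10, LPT 16, EDD 9 → minimum 9.

9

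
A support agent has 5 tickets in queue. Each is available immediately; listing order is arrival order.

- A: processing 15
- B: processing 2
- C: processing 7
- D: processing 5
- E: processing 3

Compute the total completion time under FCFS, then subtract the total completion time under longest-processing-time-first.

-9

FIFO (arrival order): A B C D E.
A: 0→15
B: 15→17
C: 17→24
D: 24→29
E: 29→32
Sum = 15+17+24+29+32 = 117.
LPT (decreasing processing time): A C D E B.
A: 0→15
C: 15→22
D: 22→27
E: 27→30
B: 30→32
Sum = 15+22+27+30+32 = 126.
Difference = 117 − 126 = -9.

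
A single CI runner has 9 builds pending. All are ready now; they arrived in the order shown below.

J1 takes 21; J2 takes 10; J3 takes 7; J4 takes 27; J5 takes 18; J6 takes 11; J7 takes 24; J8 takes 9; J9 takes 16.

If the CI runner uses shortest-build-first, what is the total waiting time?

418

SPT (increasing processing time): J3 J8 J2 J6 J9 J5 J1 J7 J4.
J3: waits 0, runs 0→7
J8: waits 7, runs 7→16
J2: waits 16, runs 16→26
J6: waits 26, runs 26→37
J9: waits 37, runs 37→53
J5: waits 53, runs 53→71
J1: waits 71, runs 71→92
J7: waits 92, runs 92→116
J4: waits 116, runs 116→143
Sum = 0+7+16+26+37+53+71+92+116 = 418.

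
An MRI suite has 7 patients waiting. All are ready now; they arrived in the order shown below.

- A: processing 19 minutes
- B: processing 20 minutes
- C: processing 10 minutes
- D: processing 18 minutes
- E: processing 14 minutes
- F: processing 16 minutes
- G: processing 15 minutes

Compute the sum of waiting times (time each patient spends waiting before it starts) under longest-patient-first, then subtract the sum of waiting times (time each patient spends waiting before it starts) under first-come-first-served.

27

LPT (decreasing processing time): B A D F G E C.
B: waits 0, runs 0→20
A: waits 20, runs 20→39
D: waits 39, runs 39→57
F: waits 57, runs 57→73
G: waits 73, runs 73→88
E: waits 88, runs 88→102
C: waits 102, runs 102→112
Sum = 0+20+39+57+73+88+102 = 379.
FIFO (arrival order): A B C D E F G.
A: waits 0, runs 0→19
B: waits 19, runs 19→39
C: waits 39, runs 39→49
D: waits 49, runs 49→67
E: waits 67, runs 67→81
F: waits 81, runs 81→97
G: waits 97, runs 97→112
Sum = 0+19+39+49+67+81+97 = 352.
Difference = 379 − 352 = 27.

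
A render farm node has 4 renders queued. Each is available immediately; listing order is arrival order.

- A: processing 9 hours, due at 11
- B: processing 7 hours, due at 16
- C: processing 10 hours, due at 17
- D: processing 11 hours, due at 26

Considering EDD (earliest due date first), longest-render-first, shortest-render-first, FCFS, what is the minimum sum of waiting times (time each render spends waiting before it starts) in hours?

49

EDD (increasing due date): A B C D.
A: waits 0, runs 0→9
B: waits 9, runs 9→16
C: waits 16, runs 16→26
D: waits 26, runs 26→37
Sum = 0+9+16+26 = 51.
LPT (decreasing processing time): D C A B.
D: waits 0, runs 0→11
C: waits 11, runs 11→21
A: waits 21, runs 21→30
B: waits 30, runs 30→37
Sum = 0+11+21+30 = 62.
SPT (increasing processing time): B A C D.
B: waits 0, runs 0→7
A: waits 7, runs 7→16
C: waits 16, runs 16→26
D: waits 26, runs 26→37
Sum = 0+7+16+26 = 49.
FIFO (arrival order): A B C D.
A: waits 0, runs 0→9
B: waits 9, runs 9→16
C: waits 16, runs 16→26
D: waits 26, runs 26→37
Sum = 0+9+16+26 = 51.
EDD 51, LPT 62, SPT 49, FIFO 51 → minimum 49.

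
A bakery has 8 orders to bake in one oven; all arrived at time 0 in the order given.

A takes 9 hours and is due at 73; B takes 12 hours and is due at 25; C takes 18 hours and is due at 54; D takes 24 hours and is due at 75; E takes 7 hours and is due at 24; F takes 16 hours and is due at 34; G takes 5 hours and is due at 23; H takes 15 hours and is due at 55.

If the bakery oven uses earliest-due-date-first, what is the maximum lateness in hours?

EDD (increasing due date): G E B F C H A D.
G: 0→5, due 23, lateness -18
E: 5→12, due 24, lateness -12
B: 12→24, due 25, lateness -1
F: 24→40, due 34, lateness 6
C: 40→58, due 54, lateness 4
H: 58→73, due 55, lateness 18
A: 73→82, due 73, lateness 9
D: 82→106, due 75, lateness 31
Maximum = 31.

31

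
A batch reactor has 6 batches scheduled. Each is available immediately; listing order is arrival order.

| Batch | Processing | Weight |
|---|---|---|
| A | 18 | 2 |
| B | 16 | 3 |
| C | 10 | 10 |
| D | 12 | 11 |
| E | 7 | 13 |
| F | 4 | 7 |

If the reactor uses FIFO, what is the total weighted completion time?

2482

FIFO (arrival order): A B C D E F.
A: finishes 18, weight 2, w·C = 36
B: finishes 34, weight 3, w·C = 102
C: finishes 44, weight 10, w·C = 440
D: finishes 56, weight 11, w·C = 616
E: finishes 63, weight 13, w·C = 819
F: finishes 67, weight 7, w·C = 469
Sum = 36+102+440+616+819+469 = 2482.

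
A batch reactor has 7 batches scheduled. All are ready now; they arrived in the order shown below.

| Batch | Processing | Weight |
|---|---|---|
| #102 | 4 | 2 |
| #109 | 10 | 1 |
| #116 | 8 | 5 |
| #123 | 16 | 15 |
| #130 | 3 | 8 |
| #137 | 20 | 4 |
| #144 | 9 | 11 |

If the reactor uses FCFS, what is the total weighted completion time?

FIFO (arrival order): #102 #109 #116 #123 #130 #137 #144.
#102: finishes 4, weight 2, w·C = 8
#109: finishes 14, weight 1, w·C = 14
#116: finishes 22, weight 5, w·C = 110
#123: finishes 38, weight 15, w·C = 570
#130: finishes 41, weight 8, w·C = 328
#137: finishes 61, weight 4, w·C = 244
#144: finishes 70, weight 11, w·C = 770
Sum = 8+14+110+570+328+244+770 = 2044.

2044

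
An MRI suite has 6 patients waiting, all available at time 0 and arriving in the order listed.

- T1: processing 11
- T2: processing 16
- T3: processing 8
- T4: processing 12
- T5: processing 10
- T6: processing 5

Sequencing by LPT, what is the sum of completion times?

LPT (decreasing processing time): T2 T4 T1 T5 T3 T6.
T2: 0→16
T4: 16→28
T1: 28→39
T5: 39→49
T3: 49→57
T6: 57→62
Sum = 16+28+39+49+57+62 = 251.

251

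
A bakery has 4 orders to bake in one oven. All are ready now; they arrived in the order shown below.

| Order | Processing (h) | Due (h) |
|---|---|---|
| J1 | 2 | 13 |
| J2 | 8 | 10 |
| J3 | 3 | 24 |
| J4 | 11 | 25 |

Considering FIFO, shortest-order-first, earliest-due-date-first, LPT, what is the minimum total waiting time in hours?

FIFO (arrival order): J1 J2 J3 J4.
J1: waits 0, runs 0→2
J2: waits 2, runs 2→10
J3: waits 10, runs 10→13
J4: waits 13, runs 13→24
Sum = 0+2+10+13 = 25.
SPT (increasing processing time): J1 J3 J2 J4.
J1: waits 0, runs 0→2
J3: waits 2, runs 2→5
J2: waits 5, runs 5→13
J4: waits 13, runs 13→24
Sum = 0+2+5+13 = 20.
EDD (increasing due date): J2 J1 J3 J4.
J2: waits 0, runs 0→8
J1: waits 8, runs 8→10
J3: waits 10, runs 10→13
J4: waits 13, runs 13→24
Sum = 0+8+10+13 = 31.
LPT (decreasing processing time): J4 J2 J3 J1.
J4: waits 0, runs 0→11
J2: waits 11, runs 11→19
J3: waits 19, runs 19→22
J1: waits 22, runs 22→24
Sum = 0+11+19+22 = 52.
FIFO 25, SPT 20, EDD 31, LPT 52 → minimum 20.

20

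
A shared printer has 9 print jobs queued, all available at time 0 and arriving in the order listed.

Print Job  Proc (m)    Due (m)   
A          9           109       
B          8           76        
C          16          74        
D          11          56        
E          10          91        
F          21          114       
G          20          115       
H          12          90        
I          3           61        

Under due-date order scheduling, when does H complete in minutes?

50

EDD (increasing due date): D I C B H E A F G.
D: 0→11
I: 11→14
C: 14→30
B: 30→38
H: 38→50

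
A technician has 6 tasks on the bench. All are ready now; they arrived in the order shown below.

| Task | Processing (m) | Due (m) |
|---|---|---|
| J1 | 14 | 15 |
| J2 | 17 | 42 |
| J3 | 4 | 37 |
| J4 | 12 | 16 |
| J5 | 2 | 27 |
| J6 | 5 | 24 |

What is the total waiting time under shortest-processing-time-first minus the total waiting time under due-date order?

SPT (increasing processing time): J5 J3 J6 J4 J1 J2.
J5: waits 0, runs 0→2
J3: waits 2, runs 2→6
J6: waits 6, runs 6→11
J4: waits 11, runs 11→23
J1: waits 23, runs 23→37
J2: waits 37, runs 37→54
Sum = 0+2+6+11+23+37 = 79.
EDD (increasing due date): J1 J4 J6 J5 J3 J2.
J1: waits 0, runs 0→14
J4: waits 14, runs 14→26
J6: waits 26, runs 26→31
J5: waits 31, runs 31→33
J3: waits 33, runs 33→37
J2: waits 37, runs 37→54
Sum = 0+14+26+31+33+37 = 141.
Difference = 79 − 141 = -62.

-62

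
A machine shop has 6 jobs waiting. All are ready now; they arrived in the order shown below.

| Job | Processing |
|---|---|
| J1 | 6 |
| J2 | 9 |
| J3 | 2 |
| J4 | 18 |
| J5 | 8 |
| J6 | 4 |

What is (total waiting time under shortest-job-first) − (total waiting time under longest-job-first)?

-97

SPT (increasing processing time): J3 J6 J1 J5 J2 J4.
J3: waits 0, runs 0→2
J6: waits 2, runs 2→6
J1: waits 6, runs 6→12
J5: waits 12, runs 12→20
J2: waits 20, runs 20→29
J4: waits 29, runs 29→47
Sum = 0+2+6+12+20+29 = 69.
LPT (decreasing processing time): J4 J2 J5 J1 J6 J3.
J4: waits 0, runs 0→18
J2: waits 18, runs 18→27
J5: waits 27, runs 27→35
J1: waits 35, runs 35→41
J6: waits 41, runs 41→45
J3: waits 45, runs 45→47
Sum = 0+18+27+35+41+45 = 166.
Difference = 69 − 166 = -97.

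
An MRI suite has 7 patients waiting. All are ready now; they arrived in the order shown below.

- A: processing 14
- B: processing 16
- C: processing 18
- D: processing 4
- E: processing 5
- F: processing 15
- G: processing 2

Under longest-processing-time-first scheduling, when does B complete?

LPT (decreasing processing time): C B F A E D G.
C: 0→18
B: 18→34

34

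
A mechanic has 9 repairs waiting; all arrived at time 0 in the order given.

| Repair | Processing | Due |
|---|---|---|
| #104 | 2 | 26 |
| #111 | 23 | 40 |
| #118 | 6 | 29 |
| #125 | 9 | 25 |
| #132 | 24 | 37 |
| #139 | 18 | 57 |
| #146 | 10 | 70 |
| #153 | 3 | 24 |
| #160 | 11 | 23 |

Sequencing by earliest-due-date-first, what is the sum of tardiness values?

EDD (increasing due date): #160 #153 #125 #104 #118 #132 #111 #139 #146.
#160: 0→11, due 23, tardiness 0
#153: 11→14, due 24, tardiness 0
#125: 14→23, due 25, tardiness 0
#104: 23→25, due 26, tardiness 0
#118: 25→31, due 29, tardiness 2
#132: 31→55, due 37, tardiness 18
#111: 55→78, due 40, tardiness 38
#139: 78→96, due 57, tardiness 39
#146: 96→106, due 70, tardiness 36
Sum = 0+0+0+0+2+18+38+39+36 = 133.

133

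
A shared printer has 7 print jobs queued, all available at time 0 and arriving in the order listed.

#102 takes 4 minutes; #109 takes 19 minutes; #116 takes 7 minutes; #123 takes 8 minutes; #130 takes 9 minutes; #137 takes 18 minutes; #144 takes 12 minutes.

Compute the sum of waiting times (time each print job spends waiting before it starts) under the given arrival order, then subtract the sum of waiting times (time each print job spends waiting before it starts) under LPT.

-95

FIFO (arrival order): #102 #109 #116 #123 #130 #137 #144.
#102: waits 0, runs 0→4
#109: waits 4, runs 4→23
#116: waits 23, runs 23→30
#123: waits 30, runs 30→38
#130: waits 38, runs 38→47
#137: waits 47, runs 47→65
#144: waits 65, runs 65→77
Sum = 0+4+23+30+38+47+65 = 207.
LPT (decreasing processing time): #109 #137 #144 #130 #123 #116 #102.
#109: waits 0, runs 0→19
#137: waits 19, runs 19→37
#144: waits 37, runs 37→49
#130: waits 49, runs 49→58
#123: waits 58, runs 58→66
#116: waits 66, runs 66→73
#102: waits 73, runs 73→77
Sum = 0+19+37+49+58+66+73 = 302.
Difference = 207 − 302 = -95.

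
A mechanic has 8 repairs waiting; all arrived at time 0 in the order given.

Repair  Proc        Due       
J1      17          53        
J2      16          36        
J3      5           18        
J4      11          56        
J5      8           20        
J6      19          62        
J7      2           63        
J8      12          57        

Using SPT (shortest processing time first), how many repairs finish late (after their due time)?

SPT (increasing processing time): J7 J3 J5 J4 J8 J2 J1 J6.
J7: 0→2, due 63, tardiness 0
J3: 2→7, due 18, tardiness 0
J5: 7→15, due 20, tardiness 0
J4: 15→26, due 56, tardiness 0
J8: 26→38, due 57, tardiness 0
J2: 38→54, due 36, tardiness 18
J1: 54→71, due 53, tardiness 18
J6: 71→90, due 62, tardiness 28
Late repairs: 3.

3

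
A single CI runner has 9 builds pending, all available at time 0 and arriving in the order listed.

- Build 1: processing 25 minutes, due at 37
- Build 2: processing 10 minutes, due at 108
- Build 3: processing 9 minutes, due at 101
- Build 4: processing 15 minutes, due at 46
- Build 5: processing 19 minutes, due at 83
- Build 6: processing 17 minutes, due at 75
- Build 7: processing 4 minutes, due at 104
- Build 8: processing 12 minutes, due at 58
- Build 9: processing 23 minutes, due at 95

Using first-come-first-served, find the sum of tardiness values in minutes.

125

FIFO (arrival order): Build 1 Build 2 Build 3 Build 4 Build 5 Build 6 Build 7 Build 8 Build 9.
Build 1: 0→25, due 37, tardiness 0
Build 2: 25→35, due 108, tardiness 0
Build 3: 35→44, due 101, tardiness 0
Build 4: 44→59, due 46, tardiness 13
Build 5: 59→78, due 83, tardiness 0
Build 6: 78→95, due 75, tardiness 20
Build 7: 95→99, due 104, tardiness 0
Build 8: 99→111, due 58, tardiness 53
Build 9: 111→134, due 95, tardiness 39
Sum = 0+0+0+13+0+20+0+53+39 = 125.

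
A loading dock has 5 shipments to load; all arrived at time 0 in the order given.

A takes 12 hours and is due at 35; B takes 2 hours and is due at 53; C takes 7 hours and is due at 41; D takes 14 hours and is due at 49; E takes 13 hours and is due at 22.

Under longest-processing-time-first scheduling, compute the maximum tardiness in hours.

LPT (decreasing processing time): D E A C B.
D: 0→14, due 49, tardiness 0
E: 14→27, due 22, tardiness 5
A: 27→39, due 35, tardiness 4
C: 39→46, due 41, tardiness 5
B: 46→48, due 53, tardiness 0
Maximum = 5.

5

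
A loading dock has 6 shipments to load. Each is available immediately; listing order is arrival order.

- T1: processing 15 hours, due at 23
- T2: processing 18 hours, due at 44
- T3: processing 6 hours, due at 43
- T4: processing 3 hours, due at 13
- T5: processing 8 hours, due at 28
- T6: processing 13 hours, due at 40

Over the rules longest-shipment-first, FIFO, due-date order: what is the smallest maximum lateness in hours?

19

LPT (decreasing processing time): T2 T1 T6 T5 T3 T4.
T2: 0→18, due 44, lateness -26
T1: 18→33, due 23, lateness 10
T6: 33→46, due 40, lateness 6
T5: 46→54, due 28, lateness 26
T3: 54→60, due 43, lateness 17
T4: 60→63, due 13, lateness 50
Maximum = 50.
FIFO (arrival order): T1 T2 T3 T4 T5 T6.
T1: 0→15, due 23, lateness -8
T2: 15→33, due 44, lateness -11
T3: 33→39, due 43, lateness -4
T4: 39→42, due 13, lateness 29
T5: 42→50, due 28, lateness 22
T6: 50→63, due 40, lateness 23
Maximum = 29.
EDD (increasing due date): T4 T1 T5 T6 T3 T2.
T4: 0→3, due 13, lateness -10
T1: 3→18, due 23, lateness -5
T5: 18→26, due 28, lateness -2
T6: 26→39, due 40, lateness -1
T3: 39→45, due 43, lateness 2
T2: 45→63, due 44, lateness 19
Maximum = 19.
LPT 50, FIFO 29, EDD 19 → minimum 19.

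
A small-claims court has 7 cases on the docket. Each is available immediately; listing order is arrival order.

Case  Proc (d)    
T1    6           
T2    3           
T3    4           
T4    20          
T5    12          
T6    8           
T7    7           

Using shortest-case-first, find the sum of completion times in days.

171

SPT (increasing processing time): T2 T3 T1 T7 T6 T5 T4.
T2: 0→3
T3: 3→7
T1: 7→13
T7: 13→20
T6: 20→28
T5: 28→40
T4: 40→60
Sum = 3+7+13+20+28+40+60 = 171.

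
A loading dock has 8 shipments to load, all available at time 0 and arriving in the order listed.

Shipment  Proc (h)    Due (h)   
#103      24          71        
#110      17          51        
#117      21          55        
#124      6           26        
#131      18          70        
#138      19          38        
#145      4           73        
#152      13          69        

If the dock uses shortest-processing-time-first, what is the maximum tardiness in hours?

SPT (increasing processing time): #145 #124 #152 #110 #131 #138 #117 #103.
#145: 0→4, due 73, tardiness 0
#124: 4→10, due 26, tardiness 0
#152: 10→23, due 69, tardiness 0
#110: 23→40, due 51, tardiness 0
#131: 40→58, due 70, tardiness 0
#138: 58→77, due 38, tardiness 39
#117: 77→98, due 55, tardiness 43
#103: 98→122, due 71, tardiness 51
Maximum = 51.

51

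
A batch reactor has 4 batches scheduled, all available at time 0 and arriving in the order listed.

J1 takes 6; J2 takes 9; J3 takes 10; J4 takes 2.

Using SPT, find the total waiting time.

27

SPT (increasing processing time): J4 J1 J2 J3.
J4: waits 0, runs 0→2
J1: waits 2, runs 2→8
J2: waits 8, runs 8→17
J3: waits 17, runs 17→27
Sum = 0+2+8+17 = 27.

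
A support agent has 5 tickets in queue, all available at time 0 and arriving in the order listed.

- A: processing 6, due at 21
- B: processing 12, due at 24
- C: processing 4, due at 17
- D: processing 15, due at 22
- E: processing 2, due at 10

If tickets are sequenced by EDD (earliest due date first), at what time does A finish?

EDD (increasing due date): E C A D B.
E: 0→2
C: 2→6
A: 6→12

12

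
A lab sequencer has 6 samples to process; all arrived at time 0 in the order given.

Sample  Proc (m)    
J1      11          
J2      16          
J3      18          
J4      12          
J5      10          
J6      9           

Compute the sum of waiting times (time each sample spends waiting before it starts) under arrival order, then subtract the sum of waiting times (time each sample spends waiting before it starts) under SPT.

FIFO (arrival order): J1 J2 J3 J4 J5 J6.
J1: waits 0, runs 0→11
J2: waits 11, runs 11→27
J3: waits 27, runs 27→45
J4: waits 45, runs 45→57
J5: waits 57, runs 57→67
J6: waits 67, runs 67→76
Sum = 0+11+27+45+57+67 = 207.
SPT (increasing processing time): J6 J5 J1 J4 J2 J3.
J6: waits 0, runs 0→9
J5: waits 9, runs 9→19
J1: waits 19, runs 19→30
J4: waits 30, runs 30→42
J2: waits 42, runs 42→58
J3: waits 58, runs 58→76
Sum = 0+9+19+30+42+58 = 158.
Difference = 207 − 158 = 49.

49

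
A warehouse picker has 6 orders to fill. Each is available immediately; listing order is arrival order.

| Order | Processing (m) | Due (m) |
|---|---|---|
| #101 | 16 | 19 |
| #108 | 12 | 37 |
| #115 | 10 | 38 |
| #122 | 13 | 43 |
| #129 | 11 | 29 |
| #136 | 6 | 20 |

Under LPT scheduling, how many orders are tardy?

4

LPT (decreasing processing time): #101 #122 #108 #129 #115 #136.
#101: 0→16, due 19, tardiness 0
#122: 16→29, due 43, tardiness 0
#108: 29→41, due 37, tardiness 4
#129: 41→52, due 29, tardiness 23
#115: 52→62, due 38, tardiness 24
#136: 62→68, due 20, tardiness 48
Late orders: 4.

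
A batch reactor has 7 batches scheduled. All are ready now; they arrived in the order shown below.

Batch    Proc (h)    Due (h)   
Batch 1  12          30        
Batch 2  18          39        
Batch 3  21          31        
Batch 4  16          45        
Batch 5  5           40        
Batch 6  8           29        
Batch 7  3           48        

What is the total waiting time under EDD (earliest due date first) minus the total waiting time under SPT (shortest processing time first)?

111

EDD (increasing due date): Batch 6 Batch 1 Batch 3 Batch 2 Batch 5 Batch 4 Batch 7.
Batch 6: waits 0, runs 0→8
Batch 1: waits 8, runs 8→20
Batch 3: waits 20, runs 20→41
Batch 2: waits 41, runs 41→59
Batch 5: waits 59, runs 59→64
Batch 4: waits 64, runs 64→80
Batch 7: waits 80, runs 80→83
Sum = 0+8+20+41+59+64+80 = 272.
SPT (increasing processing time): Batch 7 Batch 5 Batch 6 Batch 1 Batch 4 Batch 2 Batch 3.
Batch 7: waits 0, runs 0→3
Batch 5: waits 3, runs 3→8
Batch 6: waits 8, runs 8→16
Batch 1: waits 16, runs 16→28
Batch 4: waits 28, runs 28→44
Batch 2: waits 44, runs 44→62
Batch 3: waits 62, runs 62→83
Sum = 0+3+8+16+28+44+62 = 161.
Difference = 272 − 161 = 111.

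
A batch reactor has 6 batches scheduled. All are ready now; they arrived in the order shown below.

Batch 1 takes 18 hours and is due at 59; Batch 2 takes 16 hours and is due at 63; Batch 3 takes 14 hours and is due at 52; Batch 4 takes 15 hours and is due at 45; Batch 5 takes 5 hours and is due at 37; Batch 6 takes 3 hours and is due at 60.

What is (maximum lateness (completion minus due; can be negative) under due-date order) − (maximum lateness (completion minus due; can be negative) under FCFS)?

-23

EDD (increasing due date): Batch 5 Batch 4 Batch 3 Batch 1 Batch 6 Batch 2.
Batch 5: 0→5, due 37, lateness -32
Batch 4: 5→20, due 45, lateness -25
Batch 3: 20→34, due 52, lateness -18
Batch 1: 34→52, due 59, lateness -7
Batch 6: 52→55, due 60, lateness -5
Batch 2: 55→71, due 63, lateness 8
Maximum = 8.
FIFO (arrival order): Batch 1 Batch 2 Batch 3 Batch 4 Batch 5 Batch 6.
Batch 1: 0→18, due 59, lateness -41
Batch 2: 18→34, due 63, lateness -29
Batch 3: 34→48, due 52, lateness -4
Batch 4: 48→63, due 45, lateness 18
Batch 5: 63→68, due 37, lateness 31
Batch 6: 68→71, due 60, lateness 11
Maximum = 31.
Difference = 8 − 31 = -23.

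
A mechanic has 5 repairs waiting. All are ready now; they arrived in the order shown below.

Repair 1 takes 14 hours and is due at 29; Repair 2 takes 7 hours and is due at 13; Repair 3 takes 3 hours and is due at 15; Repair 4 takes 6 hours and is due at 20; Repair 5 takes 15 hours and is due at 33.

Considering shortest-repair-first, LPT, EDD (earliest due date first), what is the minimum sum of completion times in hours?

103

SPT (increasing processing time): Repair 3 Repair 4 Repair 2 Repair 1 Repair 5.
Repair 3: 0→3
Repair 4: 3→9
Repair 2: 9→16
Repair 1: 16→30
Repair 5: 30→45
Sum = 3+9+16+30+45 = 103.
LPT (decreasing processing time): Repair 5 Repair 1 Repair 2 Repair 4 Repair 3.
Repair 5: 0→15
Repair 1: 15→29
Repair 2: 29→36
Repair 4: 36→42
Repair 3: 42→45
Sum = 15+29+36+42+45 = 167.
EDD (increasing due date): Repair 2 Repair 3 Repair 4 Repair 1 Repair 5.
Repair 2: 0→7
Repair 3: 7→10
Repair 4: 10→16
Repair 1: 16→30
Repair 5: 30→45
Sum = 7+10+16+30+45 = 108.
SPT 103, LPT 167, EDD 108 → minimum 103.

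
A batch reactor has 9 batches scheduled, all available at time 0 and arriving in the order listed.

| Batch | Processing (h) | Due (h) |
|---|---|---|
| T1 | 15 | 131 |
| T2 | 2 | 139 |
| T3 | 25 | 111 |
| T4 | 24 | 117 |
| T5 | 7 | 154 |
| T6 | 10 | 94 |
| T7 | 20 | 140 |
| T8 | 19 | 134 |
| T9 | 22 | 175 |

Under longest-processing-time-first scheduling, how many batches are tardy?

LPT (decreasing processing time): T3 T4 T9 T7 T8 T1 T6 T5 T2.
T3: 0→25, due 111, tardiness 0
T4: 25→49, due 117, tardiness 0
T9: 49→71, due 175, tardiness 0
T7: 71→91, due 140, tardiness 0
T8: 91→110, due 134, tardiness 0
T1: 110→125, due 131, tardiness 0
T6: 125→135, due 94, tardiness 41
T5: 135→142, due 154, tardiness 0
T2: 142→144, due 139, tardiness 5
Late batches: 2.

2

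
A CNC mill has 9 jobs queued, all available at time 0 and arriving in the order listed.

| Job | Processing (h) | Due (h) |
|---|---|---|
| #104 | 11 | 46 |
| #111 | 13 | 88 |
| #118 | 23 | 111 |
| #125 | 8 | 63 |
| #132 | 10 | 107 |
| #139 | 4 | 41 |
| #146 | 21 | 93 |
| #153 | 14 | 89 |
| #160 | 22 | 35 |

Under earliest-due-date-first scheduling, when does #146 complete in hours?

93

EDD (increasing due date): #160 #139 #104 #125 #111 #153 #146 #132 #118.
#160: 0→22
#139: 22→26
#104: 26→37
#125: 37→45
#111: 45→58
#153: 58→72
#146: 72→93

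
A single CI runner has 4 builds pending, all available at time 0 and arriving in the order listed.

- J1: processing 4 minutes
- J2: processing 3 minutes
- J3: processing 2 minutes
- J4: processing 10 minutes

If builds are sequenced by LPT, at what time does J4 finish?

10

LPT (decreasing processing time): J4 J1 J2 J3.
J4: 0→10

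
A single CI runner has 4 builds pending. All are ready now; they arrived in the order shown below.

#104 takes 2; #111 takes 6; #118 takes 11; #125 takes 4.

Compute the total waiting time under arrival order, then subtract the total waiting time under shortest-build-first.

FIFO (arrival order): #104 #111 #118 #125.
#104: waits 0, runs 0→2
#111: waits 2, runs 2→8
#118: waits 8, runs 8→19
#125: waits 19, runs 19→23
Sum = 0+2+8+19 = 29.
SPT (increasing processing time): #104 #125 #111 #118.
#104: waits 0, runs 0→2
#125: waits 2, runs 2→6
#111: waits 6, runs 6→12
#118: waits 12, runs 12→23
Sum = 0+2+6+12 = 20.
Difference = 29 − 20 = 9.

9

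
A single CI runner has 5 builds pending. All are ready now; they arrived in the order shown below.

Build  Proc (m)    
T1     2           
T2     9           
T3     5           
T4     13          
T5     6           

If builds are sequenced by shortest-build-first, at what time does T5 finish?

SPT (increasing processing time): T1 T3 T5 T2 T4.
T1: 0→2
T3: 2→7
T5: 7→13

13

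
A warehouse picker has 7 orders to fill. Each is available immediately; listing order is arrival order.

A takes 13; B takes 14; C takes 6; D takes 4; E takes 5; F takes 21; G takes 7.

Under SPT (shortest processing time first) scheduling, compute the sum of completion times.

SPT (increasing processing time): D E C G A B F.
D: 0→4
E: 4→9
C: 9→15
G: 15→22
A: 22→35
B: 35→49
F: 49→70
Sum = 4+9+15+22+35+49+70 = 204.

204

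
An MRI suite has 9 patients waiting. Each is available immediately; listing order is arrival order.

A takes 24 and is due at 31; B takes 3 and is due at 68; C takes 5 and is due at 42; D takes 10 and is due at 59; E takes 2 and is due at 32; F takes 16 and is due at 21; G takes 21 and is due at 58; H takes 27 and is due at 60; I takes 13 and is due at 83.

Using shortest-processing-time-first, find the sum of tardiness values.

SPT (increasing processing time): E B C D I F G A H.
E: 0→2, due 32, tardiness 0
B: 2→5, due 68, tardiness 0
C: 5→10, due 42, tardiness 0
D: 10→20, due 59, tardiness 0
I: 20→33, due 83, tardiness 0
F: 33→49, due 21, tardiness 28
G: 49→70, due 58, tardiness 12
A: 70→94, due 31, tardiness 63
H: 94→121, due 60, tardiness 61
Sum = 0+0+0+0+0+28+12+63+61 = 164.

164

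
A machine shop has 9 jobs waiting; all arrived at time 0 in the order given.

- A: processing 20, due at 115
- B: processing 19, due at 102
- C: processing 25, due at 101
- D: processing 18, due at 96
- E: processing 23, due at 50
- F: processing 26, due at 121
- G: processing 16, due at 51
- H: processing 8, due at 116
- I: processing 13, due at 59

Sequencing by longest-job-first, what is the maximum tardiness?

LPT (decreasing processing time): F C E A B D G I H.
F: 0→26, due 121, tardiness 0
C: 26→51, due 101, tardiness 0
E: 51→74, due 50, tardiness 24
A: 74→94, due 115, tardiness 0
B: 94→113, due 102, tardiness 11
D: 113→131, due 96, tardiness 35
G: 131→147, due 51, tardiness 96
I: 147→160, due 59, tardiness 101
H: 160→168, due 116, tardiness 52
Maximum = 101.

101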